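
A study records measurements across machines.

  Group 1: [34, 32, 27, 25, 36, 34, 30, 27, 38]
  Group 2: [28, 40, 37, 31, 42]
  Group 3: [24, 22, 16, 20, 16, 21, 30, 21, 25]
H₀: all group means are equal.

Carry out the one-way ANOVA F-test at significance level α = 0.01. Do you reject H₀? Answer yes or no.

Group means [31.44, 35.60, 21.67], grand mean 28.522
SSB = Σnᵢ(x̄ᵢ−x̄)² = 750.317; SSW = ΣΣ(x−x̄ᵢ)² = 455.422
MSB = 750.317/2 = 375.1585; MSW = 455.422/20 = 22.7711
F = MSB/MSW = 16.4752
df = (2, 20)
p-value (upper-tail) = 0.00006
At α=0.01: p < α → reject H₀

reject H₀: yes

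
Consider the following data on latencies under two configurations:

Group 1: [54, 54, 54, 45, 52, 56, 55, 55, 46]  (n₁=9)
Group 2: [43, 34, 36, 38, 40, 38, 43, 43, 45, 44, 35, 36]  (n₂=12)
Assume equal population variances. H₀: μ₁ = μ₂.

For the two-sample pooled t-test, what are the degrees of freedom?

df = n₁ + n₂ − 2 = 9 + 12 − 2 = 19

degrees of freedom = 19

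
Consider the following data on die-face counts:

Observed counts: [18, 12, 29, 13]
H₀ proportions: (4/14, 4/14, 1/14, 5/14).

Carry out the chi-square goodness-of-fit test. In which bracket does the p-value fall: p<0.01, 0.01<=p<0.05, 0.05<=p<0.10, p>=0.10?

n = 72; E_i = n·p_i = [20.57, 20.57, 5.14, 25.71]
χ² = (18−20.57)²/20.57 + (12−20.57)²/20.57 + (29−5.14)²/5.14 + (13−25.71)²/25.71 = 120.8500
df = 3
p-value (upper-tail) = 0.00000
→ bracket: p<0.01

p-value bracket: p<0.01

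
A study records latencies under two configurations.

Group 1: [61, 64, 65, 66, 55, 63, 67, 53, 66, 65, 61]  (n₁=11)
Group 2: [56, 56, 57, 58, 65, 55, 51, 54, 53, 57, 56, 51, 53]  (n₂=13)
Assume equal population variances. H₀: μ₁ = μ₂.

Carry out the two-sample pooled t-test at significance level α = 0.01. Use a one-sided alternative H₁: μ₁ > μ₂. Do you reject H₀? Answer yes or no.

reject H₀: yes

x̄₁=62.364, s₁=4.589, n₁=11
x̄₂=55.538, s₂=3.620, n₂=13
s_p² = [10·4.589² + 12·3.620²]/22 = 16.7171
SE = √(s_p²·(1/11+1/13)) = 1.6750
t = (62.364−55.538)/1.6750 = 4.0747
df = 22
p-value (one-sided, H₁ greater) = 0.00025
At α=0.01: p < α → reject H₀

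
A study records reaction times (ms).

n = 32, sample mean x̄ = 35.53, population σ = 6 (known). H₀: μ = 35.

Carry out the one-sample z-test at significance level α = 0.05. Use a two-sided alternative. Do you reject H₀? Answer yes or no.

reject H₀: no

SE = σ/√n = 6/√32 = 1.0607
z = (x̄−μ₀)/SE = (35.53−35)/1.0607 = 0.4997
p-value (two-sided) = 0.61729
At α=0.05: p ≥ α → fail to reject H₀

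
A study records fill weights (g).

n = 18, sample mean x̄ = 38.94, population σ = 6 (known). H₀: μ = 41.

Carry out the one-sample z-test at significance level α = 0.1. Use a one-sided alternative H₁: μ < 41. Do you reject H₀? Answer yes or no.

reject H₀: yes

SE = σ/√n = 6/√18 = 1.4142
z = (x̄−μ₀)/SE = (38.94−41)/1.4142 = -1.4566
p-value (one-sided, H₁ less) = 0.07261
At α=0.1: p < α → reject H₀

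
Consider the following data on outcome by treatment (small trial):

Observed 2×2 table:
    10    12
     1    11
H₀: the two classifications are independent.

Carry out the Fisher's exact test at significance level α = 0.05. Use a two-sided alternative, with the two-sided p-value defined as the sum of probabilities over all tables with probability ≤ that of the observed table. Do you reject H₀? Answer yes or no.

Margins: r₁=22, r₂=12, c₁=11, c₂=23, n=34
p_obs = C(22,10)·C(12,1)/C(34,11); sum pmf over tables with pmf ≤ p_obs
p-value (two-sided) = 0.05269
At α=0.05: p ≥ α → fail to reject H₀

reject H₀: no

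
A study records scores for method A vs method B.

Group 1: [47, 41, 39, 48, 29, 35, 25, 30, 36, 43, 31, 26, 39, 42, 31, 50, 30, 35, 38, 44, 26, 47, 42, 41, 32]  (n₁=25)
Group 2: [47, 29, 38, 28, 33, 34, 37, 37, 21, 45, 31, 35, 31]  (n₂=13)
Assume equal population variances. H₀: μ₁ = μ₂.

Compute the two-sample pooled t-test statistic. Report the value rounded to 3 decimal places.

test statistic = 1.118

x̄₁=37.080, s₁=7.416, n₁=25
x̄₂=34.308, s₂=6.909, n₂=13
s_p² = [24·7.416² + 12·6.909²]/36 = 52.5725
SE = √(s_p²·(1/25+1/13)) = 2.4793
t = (37.080−34.308)/2.4793 = 1.1182
df = 36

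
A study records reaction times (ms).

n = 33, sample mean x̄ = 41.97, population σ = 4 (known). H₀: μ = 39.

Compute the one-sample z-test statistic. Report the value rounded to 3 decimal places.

test statistic = 4.265

SE = σ/√n = 4/√33 = 0.6963
z = (x̄−μ₀)/SE = (41.97−39)/0.6963 = 4.2653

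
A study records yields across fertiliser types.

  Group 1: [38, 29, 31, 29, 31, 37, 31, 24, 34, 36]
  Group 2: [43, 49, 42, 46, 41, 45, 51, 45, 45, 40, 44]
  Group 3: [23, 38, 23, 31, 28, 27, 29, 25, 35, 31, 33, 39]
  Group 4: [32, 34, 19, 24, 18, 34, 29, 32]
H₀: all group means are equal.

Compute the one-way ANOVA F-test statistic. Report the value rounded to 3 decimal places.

Group means [32.00, 44.64, 30.17, 27.75], grand mean 34.024
SSB = Σnᵢ(x̄ᵢ−x̄)² = 1773.263; SSW = ΣΣ(x−x̄ᵢ)² = 891.712
MSB = 1773.263/3 = 591.0878; MSW = 891.712/37 = 24.1003
F = MSB/MSW = 24.5261
df = (3, 37)

test statistic = 24.526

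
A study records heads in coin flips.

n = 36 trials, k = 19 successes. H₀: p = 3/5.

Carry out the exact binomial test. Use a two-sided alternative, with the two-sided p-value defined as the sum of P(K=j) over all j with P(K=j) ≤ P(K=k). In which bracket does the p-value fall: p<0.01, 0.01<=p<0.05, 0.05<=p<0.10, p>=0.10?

p-value bracket: p>=0.10

Exact binomial: n=36, k=19, p₀=3/5=0.6000
P(X=j) = C(n,j)·p₀^j·(1−p₀)^(n−j); p = Σ P(X=j) over j with P(X=j) ≤ P(X=19)
p-value (two-sided) = 0.39799
→ bracket: p>=0.10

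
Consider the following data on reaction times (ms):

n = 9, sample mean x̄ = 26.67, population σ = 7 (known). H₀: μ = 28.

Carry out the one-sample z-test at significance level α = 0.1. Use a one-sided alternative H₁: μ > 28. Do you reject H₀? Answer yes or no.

SE = σ/√n = 7/√9 = 2.3333
z = (x̄−μ₀)/SE = (26.67−28)/2.3333 = -0.5700
p-value (one-sided, H₁ greater) = 0.71566
At α=0.1: p ≥ α → fail to reject H₀

reject H₀: no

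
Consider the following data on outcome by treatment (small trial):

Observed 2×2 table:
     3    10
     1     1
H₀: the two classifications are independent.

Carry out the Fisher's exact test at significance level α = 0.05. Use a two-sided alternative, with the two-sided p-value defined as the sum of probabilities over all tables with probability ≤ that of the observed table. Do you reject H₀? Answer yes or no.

reject H₀: no

Margins: r₁=13, r₂=2, c₁=4, c₂=11, n=15
p_obs = C(13,3)·C(2,1)/C(15,4); sum pmf over tables with pmf ≤ p_obs
p-value (two-sided) = 0.47619
At α=0.05: p ≥ α → fail to reject H₀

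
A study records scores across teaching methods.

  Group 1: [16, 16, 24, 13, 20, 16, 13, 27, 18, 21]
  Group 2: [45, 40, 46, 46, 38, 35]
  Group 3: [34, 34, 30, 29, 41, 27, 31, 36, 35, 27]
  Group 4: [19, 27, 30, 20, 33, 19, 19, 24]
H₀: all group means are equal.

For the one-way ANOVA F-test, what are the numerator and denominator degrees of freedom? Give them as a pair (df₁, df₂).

degrees of freedom = [3, 30]

k = 4 groups, N = 34 total
df = (k−1, N−k) = (4−1, 34−4) = (3, 30)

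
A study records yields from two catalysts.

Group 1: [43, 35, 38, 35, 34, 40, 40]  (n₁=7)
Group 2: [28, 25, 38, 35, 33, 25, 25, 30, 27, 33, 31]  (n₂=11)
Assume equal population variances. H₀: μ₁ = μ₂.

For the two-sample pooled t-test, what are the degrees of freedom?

df = n₁ + n₂ − 2 = 7 + 11 − 2 = 16

degrees of freedom = 16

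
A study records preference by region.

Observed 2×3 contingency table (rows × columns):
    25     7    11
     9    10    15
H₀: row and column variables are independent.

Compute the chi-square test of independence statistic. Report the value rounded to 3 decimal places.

Row totals [43, 34], col totals [34, 17, 26], n=77
χ² = (25−18.99)²/18.99 + (7−9.49)²/9.49 + (11−14.52)²/14.52 + (9−15.01)²/15.01 + (10−7.51)²/7.51 + (15−11.48)²/11.48 = 7.7278
df = 2

test statistic = 7.728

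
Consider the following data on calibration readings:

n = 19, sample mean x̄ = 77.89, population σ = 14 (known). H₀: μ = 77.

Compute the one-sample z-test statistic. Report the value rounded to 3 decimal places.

SE = σ/√n = 14/√19 = 3.2118
z = (x̄−μ₀)/SE = (77.89−77)/3.2118 = 0.2771

test statistic = 0.277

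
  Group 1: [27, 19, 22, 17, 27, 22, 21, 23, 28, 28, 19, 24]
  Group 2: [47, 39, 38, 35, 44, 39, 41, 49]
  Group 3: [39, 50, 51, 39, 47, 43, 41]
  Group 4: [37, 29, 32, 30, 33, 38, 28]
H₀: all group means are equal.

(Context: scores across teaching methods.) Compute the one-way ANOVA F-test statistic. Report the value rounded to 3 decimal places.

test statistic = 47.049

Group means [23.08, 41.50, 44.29, 32.43], grand mean 33.706
SSB = Σnᵢ(x̄ᵢ−x̄)² = 2634.999; SSW = ΣΣ(x−x̄ᵢ)² = 560.060
MSB = 2634.999/3 = 878.3331; MSW = 560.060/30 = 18.6687
F = MSB/MSW = 47.0486
df = (3, 30)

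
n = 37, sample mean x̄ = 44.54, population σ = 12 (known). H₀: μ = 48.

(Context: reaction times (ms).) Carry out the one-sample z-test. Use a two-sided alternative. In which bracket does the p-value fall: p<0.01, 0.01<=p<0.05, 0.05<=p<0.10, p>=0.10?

SE = σ/√n = 12/√37 = 1.9728
z = (x̄−μ₀)/SE = (44.54−48)/1.9728 = -1.7539
p-value (two-sided) = 0.07945
→ bracket: 0.05<=p<0.10

p-value bracket: 0.05<=p<0.10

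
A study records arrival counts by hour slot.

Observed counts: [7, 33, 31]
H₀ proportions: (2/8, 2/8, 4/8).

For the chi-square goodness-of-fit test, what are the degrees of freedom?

df = k − 1 = 3 − 1 = 2

degrees of freedom = 2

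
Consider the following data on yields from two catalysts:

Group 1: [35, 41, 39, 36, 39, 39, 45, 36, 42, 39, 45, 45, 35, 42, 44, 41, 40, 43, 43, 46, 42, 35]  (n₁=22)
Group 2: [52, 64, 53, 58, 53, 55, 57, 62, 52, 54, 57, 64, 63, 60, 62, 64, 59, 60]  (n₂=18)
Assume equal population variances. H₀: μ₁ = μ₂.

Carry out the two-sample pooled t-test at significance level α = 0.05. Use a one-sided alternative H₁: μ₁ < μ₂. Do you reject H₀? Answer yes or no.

x̄₁=40.545, s₁=3.542, n₁=22
x̄₂=58.278, s₂=4.350, n₂=18
s_p² = [21·3.542² + 17·4.350²]/38 = 15.3965
SE = √(s_p²·(1/22+1/18)) = 1.2471
t = (40.545−58.278)/1.2471 = -14.2191
df = 38
p-value (one-sided, H₁ less) = 0.00000
At α=0.05: p < α → reject H₀

reject H₀: yes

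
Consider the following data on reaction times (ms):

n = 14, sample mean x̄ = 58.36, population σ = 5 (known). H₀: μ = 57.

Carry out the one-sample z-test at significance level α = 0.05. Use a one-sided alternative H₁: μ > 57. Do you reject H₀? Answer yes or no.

reject H₀: no

SE = σ/√n = 5/√14 = 1.3363
z = (x̄−μ₀)/SE = (58.36−57)/1.3363 = 1.0177
p-value (one-sided, H₁ greater) = 0.15440
At α=0.05: p ≥ α → fail to reject H₀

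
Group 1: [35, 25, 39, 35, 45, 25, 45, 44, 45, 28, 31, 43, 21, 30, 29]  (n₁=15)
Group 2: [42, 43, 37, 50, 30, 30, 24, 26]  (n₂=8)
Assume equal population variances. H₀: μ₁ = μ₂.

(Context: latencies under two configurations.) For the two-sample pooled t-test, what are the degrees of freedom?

degrees of freedom = 21

df = n₁ + n₂ − 2 = 15 + 8 − 2 = 21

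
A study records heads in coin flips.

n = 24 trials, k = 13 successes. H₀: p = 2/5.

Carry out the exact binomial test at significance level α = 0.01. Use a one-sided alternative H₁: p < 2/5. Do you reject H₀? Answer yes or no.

Exact binomial: n=24, k=13, p₀=2/5=0.4000
P(X≤13) from Σ C(n,i)·p₀^i·(1−p₀)^(n−i)
p-value (one-sided, H₁ less) = 0.94651
At α=0.01: p ≥ α → fail to reject H₀

reject H₀: no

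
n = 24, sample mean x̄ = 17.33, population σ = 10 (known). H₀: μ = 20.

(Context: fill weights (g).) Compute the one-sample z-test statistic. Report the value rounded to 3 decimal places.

test statistic = -1.308

SE = σ/√n = 10/√24 = 2.0412
z = (x̄−μ₀)/SE = (17.33−20)/2.0412 = -1.3080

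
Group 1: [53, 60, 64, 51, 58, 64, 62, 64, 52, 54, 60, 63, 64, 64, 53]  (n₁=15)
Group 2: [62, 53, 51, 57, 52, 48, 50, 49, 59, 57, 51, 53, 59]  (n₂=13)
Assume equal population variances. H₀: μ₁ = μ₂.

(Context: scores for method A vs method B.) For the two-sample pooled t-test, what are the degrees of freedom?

degrees of freedom = 26

df = n₁ + n₂ − 2 = 15 + 13 − 2 = 26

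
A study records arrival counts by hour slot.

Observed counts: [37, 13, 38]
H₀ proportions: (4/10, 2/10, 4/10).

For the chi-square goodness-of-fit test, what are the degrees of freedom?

df = k − 1 = 3 − 1 = 2

degrees of freedom = 2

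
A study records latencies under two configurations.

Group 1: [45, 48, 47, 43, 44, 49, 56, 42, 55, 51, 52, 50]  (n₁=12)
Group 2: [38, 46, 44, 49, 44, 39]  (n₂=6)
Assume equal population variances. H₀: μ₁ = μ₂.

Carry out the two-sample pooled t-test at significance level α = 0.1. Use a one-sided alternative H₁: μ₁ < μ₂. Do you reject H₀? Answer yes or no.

x̄₁=48.500, s₁=4.543, n₁=12
x̄₂=43.333, s₂=4.179, n₂=6
s_p² = [11·4.543² + 5·4.179²]/16 = 19.6458
SE = √(s_p²·(1/12+1/6)) = 2.2162
t = (48.500−43.333)/2.2162 = 2.3313
df = 16
p-value (one-sided, H₁ less) = 0.98343
At α=0.1: p ≥ α → fail to reject H₀

reject H₀: no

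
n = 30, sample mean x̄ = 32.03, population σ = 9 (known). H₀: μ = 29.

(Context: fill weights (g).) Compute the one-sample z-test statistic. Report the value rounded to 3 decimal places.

SE = σ/√n = 9/√30 = 1.6432
z = (x̄−μ₀)/SE = (32.03−29)/1.6432 = 1.8440

test statistic = 1.844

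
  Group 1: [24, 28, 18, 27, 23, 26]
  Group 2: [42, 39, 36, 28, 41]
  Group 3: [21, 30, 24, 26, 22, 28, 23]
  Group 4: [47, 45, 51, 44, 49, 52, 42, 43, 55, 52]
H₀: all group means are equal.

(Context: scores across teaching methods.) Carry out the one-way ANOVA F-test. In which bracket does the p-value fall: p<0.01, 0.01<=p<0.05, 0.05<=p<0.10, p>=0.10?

p-value bracket: p<0.01

Group means [24.33, 37.20, 24.86, 48.00], grand mean 35.214
SSB = Σnᵢ(x̄ᵢ−x̄)² = 3115.724; SSW = ΣΣ(x−x̄ᵢ)² = 434.990
MSB = 3115.724/3 = 1038.5746; MSW = 434.990/24 = 18.1246
F = MSB/MSW = 57.3019
df = (3, 24)
p-value (upper-tail) = 0.00000
→ bracket: p<0.01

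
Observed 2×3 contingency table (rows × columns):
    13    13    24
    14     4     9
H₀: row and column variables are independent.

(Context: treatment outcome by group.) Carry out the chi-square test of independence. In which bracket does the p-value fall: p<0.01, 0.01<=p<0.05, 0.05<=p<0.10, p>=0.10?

Row totals [50, 27], col totals [27, 17, 33], n=77
χ² = (13−17.53)²/17.53 + (13−11.04)²/11.04 + (24−21.43)²/21.43 + (14−9.47)²/9.47 + (4−5.96)²/5.96 + (9−11.57)²/11.57 = 5.2151
df = 2
p-value (upper-tail) = 0.07371
→ bracket: 0.05<=p<0.10

p-value bracket: 0.05<=p<0.10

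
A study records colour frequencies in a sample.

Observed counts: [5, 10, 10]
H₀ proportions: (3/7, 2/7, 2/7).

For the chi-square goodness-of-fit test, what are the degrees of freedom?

degrees of freedom = 2

df = k − 1 = 3 − 1 = 2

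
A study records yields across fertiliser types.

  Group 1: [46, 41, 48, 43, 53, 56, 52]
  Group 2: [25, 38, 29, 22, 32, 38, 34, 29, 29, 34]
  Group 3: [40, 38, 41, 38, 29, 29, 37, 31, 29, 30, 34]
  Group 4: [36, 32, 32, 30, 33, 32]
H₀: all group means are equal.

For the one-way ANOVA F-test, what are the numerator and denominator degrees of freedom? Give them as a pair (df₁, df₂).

degrees of freedom = [3, 30]

k = 4 groups, N = 34 total
df = (k−1, N−k) = (4−1, 34−4) = (3, 30)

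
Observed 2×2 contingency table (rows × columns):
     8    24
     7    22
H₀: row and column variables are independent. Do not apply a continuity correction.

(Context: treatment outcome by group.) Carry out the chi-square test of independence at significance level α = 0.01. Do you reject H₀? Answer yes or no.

Row totals [32, 29], col totals [15, 46], n=61
χ² = (8−7.87)²/7.87 + (24−24.13)²/24.13 + (7−7.13)²/7.13 + (22−21.87)²/21.87 = 0.0061
df = 1
p-value (upper-tail) = 0.93776
At α=0.01: p ≥ α → fail to reject H₀

reject H₀: no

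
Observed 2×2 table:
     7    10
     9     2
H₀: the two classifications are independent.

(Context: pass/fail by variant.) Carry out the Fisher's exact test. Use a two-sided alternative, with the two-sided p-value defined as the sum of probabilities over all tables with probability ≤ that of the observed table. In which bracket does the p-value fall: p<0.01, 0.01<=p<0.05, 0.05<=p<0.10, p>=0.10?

Margins: r₁=17, r₂=11, c₁=16, c₂=12, n=28
p_obs = C(17,7)·C(11,9)/C(28,16); sum pmf over tables with pmf ≤ p_obs
p-value (two-sided) = 0.05403
→ bracket: 0.05<=p<0.10

p-value bracket: 0.05<=p<0.10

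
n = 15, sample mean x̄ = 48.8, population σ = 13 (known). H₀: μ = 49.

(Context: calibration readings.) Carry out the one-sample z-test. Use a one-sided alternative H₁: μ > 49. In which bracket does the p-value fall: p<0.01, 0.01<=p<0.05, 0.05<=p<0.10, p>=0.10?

p-value bracket: p>=0.10

SE = σ/√n = 13/√15 = 3.3566
z = (x̄−μ₀)/SE = (48.8−49)/3.3566 = -0.0596
p-value (one-sided, H₁ greater) = 0.52376
→ bracket: p>=0.10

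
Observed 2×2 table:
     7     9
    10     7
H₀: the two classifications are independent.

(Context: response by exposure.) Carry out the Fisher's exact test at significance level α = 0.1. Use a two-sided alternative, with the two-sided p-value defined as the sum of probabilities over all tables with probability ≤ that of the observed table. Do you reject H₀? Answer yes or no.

Margins: r₁=16, r₂=17, c₁=17, c₂=16, n=33
p_obs = C(16,7)·C(17,10)/C(33,17); sum pmf over tables with pmf ≤ p_obs
p-value (two-sided) = 0.49351
At α=0.1: p ≥ α → fail to reject H₀

reject H₀: no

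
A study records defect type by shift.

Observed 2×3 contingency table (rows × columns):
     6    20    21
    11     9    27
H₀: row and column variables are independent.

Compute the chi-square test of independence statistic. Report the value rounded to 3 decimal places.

Row totals [47, 47], col totals [17, 29, 48], n=94
χ² = (6−8.50)²/8.50 + (20−14.50)²/14.50 + (21−24.00)²/24.00 + (11−8.50)²/8.50 + (9−14.50)²/14.50 + (27−24.00)²/24.00 = 6.3930
df = 2

test statistic = 6.393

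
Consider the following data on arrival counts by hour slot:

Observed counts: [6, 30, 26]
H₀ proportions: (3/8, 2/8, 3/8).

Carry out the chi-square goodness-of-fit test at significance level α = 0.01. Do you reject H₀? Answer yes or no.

n = 62; E_i = n·p_i = [23.25, 15.50, 23.25]
χ² = (6−23.25)²/23.25 + (30−15.50)²/15.50 + (26−23.25)²/23.25 = 26.6882
df = 2
p-value (upper-tail) = 0.00000
At α=0.01: p < α → reject H₀

reject H₀: yes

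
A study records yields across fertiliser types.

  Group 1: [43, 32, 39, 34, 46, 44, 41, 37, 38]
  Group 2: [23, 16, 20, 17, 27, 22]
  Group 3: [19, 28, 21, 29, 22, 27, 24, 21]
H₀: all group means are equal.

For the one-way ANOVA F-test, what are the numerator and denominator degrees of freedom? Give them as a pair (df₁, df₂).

degrees of freedom = [2, 20]

k = 3 groups, N = 23 total
df = (k−1, N−k) = (3−1, 23−3) = (2, 20)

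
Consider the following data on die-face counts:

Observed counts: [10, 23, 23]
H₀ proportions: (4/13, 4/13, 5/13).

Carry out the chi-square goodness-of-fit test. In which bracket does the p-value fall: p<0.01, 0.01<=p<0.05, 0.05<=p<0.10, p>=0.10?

n = 56; E_i = n·p_i = [17.23, 17.23, 21.54]
χ² = (10−17.23)²/17.23 + (23−17.23)²/17.23 + (23−21.54)²/21.54 = 5.0652
df = 2
p-value (upper-tail) = 0.07945
→ bracket: 0.05<=p<0.10

p-value bracket: 0.05<=p<0.10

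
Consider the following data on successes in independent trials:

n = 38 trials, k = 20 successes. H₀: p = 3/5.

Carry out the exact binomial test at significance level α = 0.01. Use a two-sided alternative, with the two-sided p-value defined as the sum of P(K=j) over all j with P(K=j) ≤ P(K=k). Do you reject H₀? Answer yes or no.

Exact binomial: n=38, k=20, p₀=3/5=0.6000
P(X=j) = C(n,j)·p₀^j·(1−p₀)^(n−j); p = Σ P(X=j) over j with P(X=j) ≤ P(X=20)
p-value (two-sided) = 0.40831
At α=0.01: p ≥ α → fail to reject H₀

reject H₀: no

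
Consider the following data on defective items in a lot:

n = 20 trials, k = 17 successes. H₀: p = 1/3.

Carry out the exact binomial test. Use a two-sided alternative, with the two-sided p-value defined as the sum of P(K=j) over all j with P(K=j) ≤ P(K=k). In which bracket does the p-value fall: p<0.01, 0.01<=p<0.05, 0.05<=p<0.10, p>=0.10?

Exact binomial: n=20, k=17, p₀=1/3=0.3333
P(X=j) = C(n,j)·p₀^j·(1−p₀)^(n−j); p = Σ P(X=j) over j with P(X=j) ≤ P(X=17)
p-value (two-sided) = 0.00000
→ bracket: p<0.01

p-value bracket: p<0.01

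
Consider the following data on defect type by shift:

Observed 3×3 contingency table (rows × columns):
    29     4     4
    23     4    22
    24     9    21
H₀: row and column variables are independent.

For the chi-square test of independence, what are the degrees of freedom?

degrees of freedom = 4

df = (r−1)(c−1) = (3−1)·(3−1) = 4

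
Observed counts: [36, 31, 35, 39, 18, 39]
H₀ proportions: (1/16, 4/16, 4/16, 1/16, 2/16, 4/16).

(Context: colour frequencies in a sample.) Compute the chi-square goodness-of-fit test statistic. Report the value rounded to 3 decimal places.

n = 198; E_i = n·p_i = [12.38, 49.50, 49.50, 12.38, 24.75, 49.50]
χ² = (36−12.38)²/12.38 + (31−49.50)²/49.50 + (35−49.50)²/49.50 + (39−12.38)²/12.38 + (18−24.75)²/24.75 + (39−49.50)²/49.50 = 117.6162
df = 5

test statistic = 117.616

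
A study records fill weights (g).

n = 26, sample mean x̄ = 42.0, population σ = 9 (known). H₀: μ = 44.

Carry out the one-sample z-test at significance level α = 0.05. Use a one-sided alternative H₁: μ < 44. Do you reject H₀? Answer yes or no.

SE = σ/√n = 9/√26 = 1.7650
z = (x̄−μ₀)/SE = (42.0−44)/1.7650 = -1.1331
p-value (one-sided, H₁ less) = 0.12858
At α=0.05: p ≥ α → fail to reject H₀

reject H₀: no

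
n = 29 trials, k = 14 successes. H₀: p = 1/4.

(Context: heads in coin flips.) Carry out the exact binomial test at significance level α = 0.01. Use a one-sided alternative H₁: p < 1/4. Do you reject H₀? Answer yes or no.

reject H₀: no

Exact binomial: n=29, k=14, p₀=1/4=0.2500
P(X≤14) from Σ C(n,i)·p₀^i·(1−p₀)^(n−i)
p-value (one-sided, H₁ less) = 0.99822
At α=0.01: p ≥ α → fail to reject H₀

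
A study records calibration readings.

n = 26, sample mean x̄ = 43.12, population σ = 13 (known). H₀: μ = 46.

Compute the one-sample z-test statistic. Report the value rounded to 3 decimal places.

test statistic = -1.130

SE = σ/√n = 13/√26 = 2.5495
z = (x̄−μ₀)/SE = (43.12−46)/2.5495 = -1.1296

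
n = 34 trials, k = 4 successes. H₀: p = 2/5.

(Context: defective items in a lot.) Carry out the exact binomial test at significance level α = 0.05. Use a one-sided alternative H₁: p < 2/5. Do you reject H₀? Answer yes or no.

reject H₀: yes

Exact binomial: n=34, k=4, p₀=2/5=0.4000
P(X≤4) from Σ C(n,i)·p₀^i·(1−p₀)^(n−i)
p-value (one-sided, H₁ less) = 0.00032
At α=0.05: p < α → reject H₀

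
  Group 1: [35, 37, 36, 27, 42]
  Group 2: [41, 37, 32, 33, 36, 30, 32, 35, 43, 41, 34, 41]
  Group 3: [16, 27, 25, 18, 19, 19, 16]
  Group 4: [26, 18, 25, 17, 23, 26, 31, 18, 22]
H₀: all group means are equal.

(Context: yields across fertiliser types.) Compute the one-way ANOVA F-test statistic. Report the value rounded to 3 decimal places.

Group means [35.40, 36.25, 20.00, 22.89], grand mean 29.030
SSB = Σnᵢ(x̄ᵢ−x̄)² = 1738.631; SSW = ΣΣ(x−x̄ᵢ)² = 608.339
MSB = 1738.631/3 = 579.5436; MSW = 608.339/29 = 20.9772
F = MSB/MSW = 27.6273
df = (3, 29)

test statistic = 27.627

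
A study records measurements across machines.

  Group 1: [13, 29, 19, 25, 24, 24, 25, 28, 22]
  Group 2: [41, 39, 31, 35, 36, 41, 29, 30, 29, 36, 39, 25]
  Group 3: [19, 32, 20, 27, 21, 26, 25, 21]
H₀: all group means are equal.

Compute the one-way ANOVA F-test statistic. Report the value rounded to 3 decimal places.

Group means [23.22, 34.25, 23.88], grand mean 27.966
SSB = Σnᵢ(x̄ᵢ−x̄)² = 810.285; SSW = ΣΣ(x−x̄ᵢ)² = 636.681
MSB = 810.285/2 = 405.1425; MSW = 636.681/26 = 24.4877
F = MSB/MSW = 16.5447
df = (2, 26)

test statistic = 16.545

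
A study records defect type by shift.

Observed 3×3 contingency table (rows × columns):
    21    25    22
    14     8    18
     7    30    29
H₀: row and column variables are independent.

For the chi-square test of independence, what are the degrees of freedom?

df = (r−1)(c−1) = (3−1)·(3−1) = 4

degrees of freedom = 4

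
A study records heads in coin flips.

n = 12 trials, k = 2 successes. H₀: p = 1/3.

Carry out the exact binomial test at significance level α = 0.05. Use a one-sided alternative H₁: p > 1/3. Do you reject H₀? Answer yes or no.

reject H₀: no

Exact binomial: n=12, k=2, p₀=1/3=0.3333
P(X≥2) from Σ C(n,i)·p₀^i·(1−p₀)^(n−i)
p-value (one-sided, H₁ greater) = 0.94605
At α=0.05: p ≥ α → fail to reject H₀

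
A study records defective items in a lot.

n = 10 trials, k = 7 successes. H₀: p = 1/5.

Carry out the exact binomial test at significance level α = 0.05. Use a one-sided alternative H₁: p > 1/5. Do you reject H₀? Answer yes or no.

reject H₀: yes

Exact binomial: n=10, k=7, p₀=1/5=0.2000
P(X≥7) from Σ C(n,i)·p₀^i·(1−p₀)^(n−i)
p-value (one-sided, H₁ greater) = 0.00086
At α=0.05: p < α → reject H₀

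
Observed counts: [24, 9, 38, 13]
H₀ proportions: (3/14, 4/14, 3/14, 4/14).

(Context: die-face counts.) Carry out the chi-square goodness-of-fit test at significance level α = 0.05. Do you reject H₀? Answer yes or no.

reject H₀: yes

n = 84; E_i = n·p_i = [18.00, 24.00, 18.00, 24.00]
χ² = (24−18.00)²/18.00 + (9−24.00)²/24.00 + (38−18.00)²/18.00 + (13−24.00)²/24.00 = 38.6389
df = 3
p-value (upper-tail) = 0.00000
At α=0.05: p < α → reject H₀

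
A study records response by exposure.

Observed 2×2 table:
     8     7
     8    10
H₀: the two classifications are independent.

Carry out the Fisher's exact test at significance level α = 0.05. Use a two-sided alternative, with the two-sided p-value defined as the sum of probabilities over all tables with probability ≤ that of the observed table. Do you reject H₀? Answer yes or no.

reject H₀: no

Margins: r₁=15, r₂=18, c₁=16, c₂=17, n=33
p_obs = C(15,8)·C(18,8)/C(33,16); sum pmf over tables with pmf ≤ p_obs
p-value (two-sided) = 0.73186
At α=0.05: p ≥ α → fail to reject H₀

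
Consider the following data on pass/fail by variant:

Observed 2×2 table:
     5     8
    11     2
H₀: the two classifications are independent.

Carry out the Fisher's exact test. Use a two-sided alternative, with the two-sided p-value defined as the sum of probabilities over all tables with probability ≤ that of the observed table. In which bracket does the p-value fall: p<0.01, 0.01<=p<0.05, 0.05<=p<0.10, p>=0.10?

Margins: r₁=13, r₂=13, c₁=16, c₂=10, n=26
p_obs = C(13,5)·C(13,11)/C(26,16); sum pmf over tables with pmf ≤ p_obs
p-value (two-sided) = 0.04141
→ bracket: 0.01<=p<0.05

p-value bracket: 0.01<=p<0.05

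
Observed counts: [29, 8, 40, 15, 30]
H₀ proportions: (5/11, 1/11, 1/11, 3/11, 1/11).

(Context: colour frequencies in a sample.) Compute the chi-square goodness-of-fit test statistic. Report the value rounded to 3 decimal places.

test statistic = 131.108

n = 122; E_i = n·p_i = [55.45, 11.09, 11.09, 33.27, 11.09]
χ² = (29−55.45)²/55.45 + (8−11.09)²/11.09 + (40−11.09)²/11.09 + (15−33.27)²/33.27 + (30−11.09)²/11.09 = 131.1082
df = 4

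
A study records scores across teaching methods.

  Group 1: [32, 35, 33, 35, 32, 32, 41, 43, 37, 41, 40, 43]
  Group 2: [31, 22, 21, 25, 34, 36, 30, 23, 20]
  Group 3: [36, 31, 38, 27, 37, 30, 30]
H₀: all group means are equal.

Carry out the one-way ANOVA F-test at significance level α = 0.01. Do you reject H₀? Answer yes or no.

reject H₀: yes

Group means [37.00, 26.89, 32.71], grand mean 32.679
SSB = Σnᵢ(x̄ᵢ−x̄)² = 525.790; SSW = ΣΣ(x−x̄ᵢ)² = 604.317
MSB = 525.790/2 = 262.8948; MSW = 604.317/25 = 24.1727
F = MSB/MSW = 10.8757
df = (2, 25)
p-value (upper-tail) = 0.00040
At α=0.01: p < α → reject H₀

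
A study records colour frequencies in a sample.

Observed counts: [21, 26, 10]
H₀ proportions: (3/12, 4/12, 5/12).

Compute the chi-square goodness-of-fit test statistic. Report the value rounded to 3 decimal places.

n = 57; E_i = n·p_i = [14.25, 19.00, 23.75]
χ² = (21−14.25)²/14.25 + (26−19.00)²/19.00 + (10−23.75)²/23.75 = 13.7368
df = 2

test statistic = 13.737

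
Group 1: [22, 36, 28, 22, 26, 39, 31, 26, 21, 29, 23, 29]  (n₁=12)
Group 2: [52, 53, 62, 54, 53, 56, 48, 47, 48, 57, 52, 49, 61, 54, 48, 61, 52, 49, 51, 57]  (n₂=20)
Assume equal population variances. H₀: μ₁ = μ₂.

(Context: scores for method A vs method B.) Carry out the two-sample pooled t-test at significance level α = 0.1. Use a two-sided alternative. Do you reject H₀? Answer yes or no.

x̄₁=27.667, s₁=5.630, n₁=12
x̄₂=53.200, s₂=4.595, n₂=20
s_p² = [11·5.630² + 19·4.595²]/30 = 24.9956
SE = √(s_p²·(1/12+1/20)) = 1.8256
t = (27.667−53.200)/1.8256 = -13.9864
df = 30
p-value (two-sided) = 0.00000
At α=0.1: p < α → reject H₀

reject H₀: yes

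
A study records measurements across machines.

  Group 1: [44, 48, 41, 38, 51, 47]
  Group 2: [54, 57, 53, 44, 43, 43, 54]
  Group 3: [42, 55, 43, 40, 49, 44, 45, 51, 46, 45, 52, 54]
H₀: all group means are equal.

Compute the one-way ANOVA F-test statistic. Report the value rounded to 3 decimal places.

test statistic = 1.412

Group means [44.83, 49.71, 47.17], grand mean 47.320
SSB = Σnᵢ(x̄ᵢ−x̄)² = 77.511; SSW = ΣΣ(x−x̄ᵢ)² = 603.929
MSB = 77.511/2 = 38.7557; MSW = 603.929/22 = 27.4513
F = MSB/MSW = 1.4118
df = (2, 22)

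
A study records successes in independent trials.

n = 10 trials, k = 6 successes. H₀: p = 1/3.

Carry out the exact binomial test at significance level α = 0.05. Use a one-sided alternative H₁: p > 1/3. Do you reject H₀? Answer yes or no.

reject H₀: no

Exact binomial: n=10, k=6, p₀=1/3=0.3333
P(X≥6) from Σ C(n,i)·p₀^i·(1−p₀)^(n−i)
p-value (one-sided, H₁ greater) = 0.07656
At α=0.05: p ≥ α → fail to reject H₀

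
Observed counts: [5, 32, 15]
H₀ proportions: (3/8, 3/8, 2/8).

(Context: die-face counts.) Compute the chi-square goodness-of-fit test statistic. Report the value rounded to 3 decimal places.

n = 52; E_i = n·p_i = [19.50, 19.50, 13.00]
χ² = (5−19.50)²/19.50 + (32−19.50)²/19.50 + (15−13.00)²/13.00 = 19.1026
df = 2

test statistic = 19.103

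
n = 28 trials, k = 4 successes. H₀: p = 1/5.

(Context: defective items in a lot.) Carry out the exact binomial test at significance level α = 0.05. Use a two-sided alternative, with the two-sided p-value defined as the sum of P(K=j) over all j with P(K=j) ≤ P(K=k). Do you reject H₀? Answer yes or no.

reject H₀: no

Exact binomial: n=28, k=4, p₀=1/5=0.2000
P(X=j) = C(n,j)·p₀^j·(1−p₀)^(n−j); p = Σ P(X=j) over j with P(X=j) ≤ P(X=4)
p-value (two-sided) = 0.63644
At α=0.05: p ≥ α → fail to reject H₀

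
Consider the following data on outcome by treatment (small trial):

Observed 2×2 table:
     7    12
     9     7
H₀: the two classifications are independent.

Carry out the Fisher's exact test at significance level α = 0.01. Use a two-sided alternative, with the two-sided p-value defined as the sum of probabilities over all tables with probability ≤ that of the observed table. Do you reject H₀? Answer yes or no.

reject H₀: no

Margins: r₁=19, r₂=16, c₁=16, c₂=19, n=35
p_obs = C(19,7)·C(16,9)/C(35,16); sum pmf over tables with pmf ≤ p_obs
p-value (two-sided) = 0.31789
At α=0.01: p ≥ α → fail to reject H₀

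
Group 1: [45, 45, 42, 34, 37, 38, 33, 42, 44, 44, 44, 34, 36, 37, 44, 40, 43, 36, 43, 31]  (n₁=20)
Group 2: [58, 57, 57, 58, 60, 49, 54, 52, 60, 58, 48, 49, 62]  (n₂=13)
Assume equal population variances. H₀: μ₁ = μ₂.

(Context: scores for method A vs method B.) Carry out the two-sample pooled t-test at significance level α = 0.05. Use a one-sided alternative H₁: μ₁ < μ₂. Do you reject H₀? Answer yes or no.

reject H₀: yes

x̄₁=39.600, s₁=4.547, n₁=20
x̄₂=55.538, s₂=4.666, n₂=13
s_p² = [19·4.547² + 12·4.666²]/31 = 21.0978
SE = √(s_p²·(1/20+1/13)) = 1.6364
t = (39.600−55.538)/1.6364 = -9.7400
df = 31
p-value (one-sided, H₁ less) = 0.00000
At α=0.05: p < α → reject H₀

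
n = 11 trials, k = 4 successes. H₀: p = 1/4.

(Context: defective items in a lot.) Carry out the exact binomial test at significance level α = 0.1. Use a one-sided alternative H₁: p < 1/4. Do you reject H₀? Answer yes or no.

Exact binomial: n=11, k=4, p₀=1/4=0.2500
P(X≤4) from Σ C(n,i)·p₀^i·(1−p₀)^(n−i)
p-value (one-sided, H₁ less) = 0.88537
At α=0.1: p ≥ α → fail to reject H₀

reject H₀: no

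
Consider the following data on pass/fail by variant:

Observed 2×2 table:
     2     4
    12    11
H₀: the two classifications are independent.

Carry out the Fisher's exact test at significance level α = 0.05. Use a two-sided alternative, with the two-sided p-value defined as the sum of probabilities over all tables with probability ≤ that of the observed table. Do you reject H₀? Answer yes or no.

reject H₀: no

Margins: r₁=6, r₂=23, c₁=14, c₂=15, n=29
p_obs = C(6,2)·C(23,12)/C(29,14); sum pmf over tables with pmf ≤ p_obs
p-value (two-sided) = 0.65134
At α=0.05: p ≥ α → fail to reject H₀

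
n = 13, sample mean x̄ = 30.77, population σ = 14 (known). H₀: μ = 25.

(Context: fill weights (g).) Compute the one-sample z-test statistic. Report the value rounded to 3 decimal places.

test statistic = 1.486

SE = σ/√n = 14/√13 = 3.8829
z = (x̄−μ₀)/SE = (30.77−25)/3.8829 = 1.4860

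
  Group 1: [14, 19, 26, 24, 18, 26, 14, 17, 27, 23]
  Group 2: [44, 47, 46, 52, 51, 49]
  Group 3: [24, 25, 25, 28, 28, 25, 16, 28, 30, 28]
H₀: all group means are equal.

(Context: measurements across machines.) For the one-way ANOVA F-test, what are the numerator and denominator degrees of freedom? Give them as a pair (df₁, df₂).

degrees of freedom = [2, 23]

k = 3 groups, N = 26 total
df = (k−1, N−k) = (3−1, 26−3) = (2, 23)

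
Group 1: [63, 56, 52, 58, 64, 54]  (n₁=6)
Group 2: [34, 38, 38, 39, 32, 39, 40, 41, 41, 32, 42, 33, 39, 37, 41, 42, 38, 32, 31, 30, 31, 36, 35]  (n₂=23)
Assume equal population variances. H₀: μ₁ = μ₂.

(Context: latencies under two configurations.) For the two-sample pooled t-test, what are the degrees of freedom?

degrees of freedom = 27

df = n₁ + n₂ − 2 = 6 + 23 − 2 = 27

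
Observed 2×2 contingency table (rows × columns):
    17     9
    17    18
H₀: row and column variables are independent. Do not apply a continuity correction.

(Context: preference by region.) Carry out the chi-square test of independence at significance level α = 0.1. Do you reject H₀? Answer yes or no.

Row totals [26, 35], col totals [34, 27], n=61
χ² = (17−14.49)²/14.49 + (9−11.51)²/11.51 + (17−19.51)²/19.51 + (18−15.49)²/15.49 = 1.7093
df = 1
p-value (upper-tail) = 0.19107
At α=0.1: p ≥ α → fail to reject H₀

reject H₀: no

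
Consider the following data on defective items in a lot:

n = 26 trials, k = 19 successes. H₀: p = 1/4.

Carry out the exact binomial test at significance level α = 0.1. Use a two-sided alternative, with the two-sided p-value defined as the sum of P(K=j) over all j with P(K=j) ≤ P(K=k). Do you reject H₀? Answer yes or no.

reject H₀: yes

Exact binomial: n=26, k=19, p₀=1/4=0.2500
P(X=j) = C(n,j)·p₀^j·(1−p₀)^(n−j); p = Σ P(X=j) over j with P(X=j) ≤ P(X=19)
p-value (two-sided) = 0.00000
At α=0.1: p < α → reject H₀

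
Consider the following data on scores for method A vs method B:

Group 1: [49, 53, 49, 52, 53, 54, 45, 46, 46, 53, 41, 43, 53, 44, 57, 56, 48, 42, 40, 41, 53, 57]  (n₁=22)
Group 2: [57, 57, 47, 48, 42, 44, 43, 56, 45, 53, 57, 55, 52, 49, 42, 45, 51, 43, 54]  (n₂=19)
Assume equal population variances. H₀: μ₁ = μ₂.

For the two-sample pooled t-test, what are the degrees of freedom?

degrees of freedom = 39

df = n₁ + n₂ − 2 = 22 + 19 − 2 = 39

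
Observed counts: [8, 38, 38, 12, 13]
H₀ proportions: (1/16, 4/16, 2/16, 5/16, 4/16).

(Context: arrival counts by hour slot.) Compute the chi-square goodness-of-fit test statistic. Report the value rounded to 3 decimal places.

test statistic = 69.796

n = 109; E_i = n·p_i = [6.81, 27.25, 13.62, 34.06, 27.25]
χ² = (8−6.81)²/6.81 + (38−27.25)²/27.25 + (38−13.62)²/13.62 + (12−34.06)²/34.06 + (13−27.25)²/27.25 = 69.7963
df = 4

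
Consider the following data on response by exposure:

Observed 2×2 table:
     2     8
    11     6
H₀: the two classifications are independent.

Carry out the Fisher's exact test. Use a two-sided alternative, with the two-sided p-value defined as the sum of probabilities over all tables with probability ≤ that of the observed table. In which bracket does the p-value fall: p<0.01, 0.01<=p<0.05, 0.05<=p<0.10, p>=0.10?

Margins: r₁=10, r₂=17, c₁=13, c₂=14, n=27
p_obs = C(10,2)·C(17,11)/C(27,13); sum pmf over tables with pmf ≤ p_obs
p-value (two-sided) = 0.04607
→ bracket: 0.01<=p<0.05

p-value bracket: 0.01<=p<0.05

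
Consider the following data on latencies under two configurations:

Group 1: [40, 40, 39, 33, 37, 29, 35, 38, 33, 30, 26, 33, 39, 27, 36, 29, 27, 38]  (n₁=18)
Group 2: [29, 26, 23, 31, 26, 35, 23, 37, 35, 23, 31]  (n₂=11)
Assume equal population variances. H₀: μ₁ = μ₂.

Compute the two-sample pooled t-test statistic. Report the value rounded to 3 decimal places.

x̄₁=33.833, s₁=4.842, n₁=18
x̄₂=29.000, s₂=5.196, n₂=11
s_p² = [17·4.842² + 10·5.196²]/27 = 24.7593
SE = √(s_p²·(1/18+1/11)) = 1.9043
t = (33.833−29.000)/1.9043 = 2.5381
df = 27

test statistic = 2.538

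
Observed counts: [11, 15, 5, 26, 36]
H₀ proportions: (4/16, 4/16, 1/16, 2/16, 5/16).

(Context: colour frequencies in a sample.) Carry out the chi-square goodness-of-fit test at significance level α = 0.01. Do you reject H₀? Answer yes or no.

n = 93; E_i = n·p_i = [23.25, 23.25, 5.81, 11.62, 29.06]
χ² = (11−23.25)²/23.25 + (15−23.25)²/23.25 + (5−5.81)²/5.81 + (26−11.62)²/11.62 + (36−29.06)²/29.06 = 28.9269
df = 4
p-value (upper-tail) = 0.00001
At α=0.01: p < α → reject H₀

reject H₀: yes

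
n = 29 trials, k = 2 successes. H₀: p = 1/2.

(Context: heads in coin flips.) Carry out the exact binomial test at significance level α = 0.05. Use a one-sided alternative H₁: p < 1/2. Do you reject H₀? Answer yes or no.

Exact binomial: n=29, k=2, p₀=1/2=0.5000
P(X≤2) from Σ C(n,i)·p₀^i·(1−p₀)^(n−i)
p-value (one-sided, H₁ less) = 0.00000
At α=0.05: p < α → reject H₀

reject H₀: yes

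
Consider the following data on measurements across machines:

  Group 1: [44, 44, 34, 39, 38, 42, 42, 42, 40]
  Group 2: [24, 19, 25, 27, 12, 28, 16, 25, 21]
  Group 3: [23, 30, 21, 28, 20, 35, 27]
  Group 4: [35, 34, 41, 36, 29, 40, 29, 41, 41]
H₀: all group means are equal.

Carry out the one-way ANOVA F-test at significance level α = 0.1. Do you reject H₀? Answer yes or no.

reject H₀: yes

Group means [40.56, 21.89, 26.29, 36.22], grand mean 31.529
SSB = Σnᵢ(x̄ᵢ−x̄)² = 1960.375; SSW = ΣΣ(x−x̄ᵢ)² = 676.095
MSB = 1960.375/3 = 653.4585; MSW = 676.095/30 = 22.5365
F = MSB/MSW = 28.9956
df = (3, 30)
p-value (upper-tail) = 0.00000
At α=0.1: p < α → reject H₀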